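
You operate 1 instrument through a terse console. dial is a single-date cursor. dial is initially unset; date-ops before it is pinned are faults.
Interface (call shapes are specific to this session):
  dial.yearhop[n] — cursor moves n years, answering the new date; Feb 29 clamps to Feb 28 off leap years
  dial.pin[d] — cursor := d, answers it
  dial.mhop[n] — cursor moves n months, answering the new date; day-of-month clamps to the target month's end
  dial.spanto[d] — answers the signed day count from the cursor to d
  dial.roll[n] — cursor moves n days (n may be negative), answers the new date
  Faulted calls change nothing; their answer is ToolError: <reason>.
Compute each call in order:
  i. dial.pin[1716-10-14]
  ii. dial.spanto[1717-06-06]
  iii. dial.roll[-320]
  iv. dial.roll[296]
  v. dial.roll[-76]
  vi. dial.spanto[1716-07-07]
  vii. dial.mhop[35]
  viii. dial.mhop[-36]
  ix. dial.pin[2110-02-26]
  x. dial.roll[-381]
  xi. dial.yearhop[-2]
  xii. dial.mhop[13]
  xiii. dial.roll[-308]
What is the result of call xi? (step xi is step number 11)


Calling dial.pin(d=1716-10-14), giving 1716-10-14.
I invoke dial.spanto(d=1717-06-06), which returns 235.
I try dial.roll(n=-320), and see 1715-11-29.
Calling dial.roll(n=296), and get 1716-09-20.
Invoking dial.roll(n=-76), → 1716-07-06.
I run dial.spanto(d=1716-07-07), and observe 1.
Using dial.mhop(n=35), and observe 1719-06-06.
Now I run dial.mhop(n=-36): 1716-06-06.
I run dial.pin(d=2110-02-26), which returns 2110-02-26.
I use dial.roll(n=-381), giving 2109-02-10.
Then dial.yearhop(n=-2), and see 2107-02-10.
I call dial.mhop(n=13), and observe 2108-03-10.
Using dial.roll(n=-308), and get 2107-05-07.

Answer: 2107-02-10


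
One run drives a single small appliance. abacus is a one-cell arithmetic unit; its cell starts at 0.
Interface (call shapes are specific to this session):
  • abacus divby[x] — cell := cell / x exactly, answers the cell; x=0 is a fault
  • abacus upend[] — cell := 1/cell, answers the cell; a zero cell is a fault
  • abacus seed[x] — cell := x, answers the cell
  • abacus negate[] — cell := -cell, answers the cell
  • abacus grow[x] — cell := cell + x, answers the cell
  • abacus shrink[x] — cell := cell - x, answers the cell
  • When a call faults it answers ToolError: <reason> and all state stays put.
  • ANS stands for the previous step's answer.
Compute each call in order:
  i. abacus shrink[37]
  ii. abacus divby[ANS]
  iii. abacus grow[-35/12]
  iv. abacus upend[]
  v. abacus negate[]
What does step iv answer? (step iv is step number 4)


Answer: -12/23

Derivation:
! abacus shrink(x: 37) == -37
! abacus divby(x: ANS) == 1
! abacus grow(x: -35/12) == -23/12
! abacus upend() == -12/23
! abacus negate() == 12/23


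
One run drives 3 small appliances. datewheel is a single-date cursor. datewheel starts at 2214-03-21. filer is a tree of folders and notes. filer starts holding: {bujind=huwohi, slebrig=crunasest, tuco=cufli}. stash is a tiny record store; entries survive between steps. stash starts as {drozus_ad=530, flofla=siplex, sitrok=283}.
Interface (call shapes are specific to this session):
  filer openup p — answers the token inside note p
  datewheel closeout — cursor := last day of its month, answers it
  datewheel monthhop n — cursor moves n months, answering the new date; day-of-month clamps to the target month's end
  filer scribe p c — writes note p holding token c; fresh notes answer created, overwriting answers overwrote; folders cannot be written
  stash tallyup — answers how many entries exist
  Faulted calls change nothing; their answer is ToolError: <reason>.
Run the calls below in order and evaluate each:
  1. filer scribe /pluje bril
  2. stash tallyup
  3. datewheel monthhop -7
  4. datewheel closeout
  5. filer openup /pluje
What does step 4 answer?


Answer: 2213-08-31

Derivation:
Step: filer scribe[p='/pluje'; c='bril']
Result: created
Step: stash tallyup[]
Result: 3
Step: datewheel monthhop[n='-7']
Result: 2213-08-21
Step: datewheel closeout[]
Result: 2213-08-31
Step: filer openup[p='/pluje']
Result: bril


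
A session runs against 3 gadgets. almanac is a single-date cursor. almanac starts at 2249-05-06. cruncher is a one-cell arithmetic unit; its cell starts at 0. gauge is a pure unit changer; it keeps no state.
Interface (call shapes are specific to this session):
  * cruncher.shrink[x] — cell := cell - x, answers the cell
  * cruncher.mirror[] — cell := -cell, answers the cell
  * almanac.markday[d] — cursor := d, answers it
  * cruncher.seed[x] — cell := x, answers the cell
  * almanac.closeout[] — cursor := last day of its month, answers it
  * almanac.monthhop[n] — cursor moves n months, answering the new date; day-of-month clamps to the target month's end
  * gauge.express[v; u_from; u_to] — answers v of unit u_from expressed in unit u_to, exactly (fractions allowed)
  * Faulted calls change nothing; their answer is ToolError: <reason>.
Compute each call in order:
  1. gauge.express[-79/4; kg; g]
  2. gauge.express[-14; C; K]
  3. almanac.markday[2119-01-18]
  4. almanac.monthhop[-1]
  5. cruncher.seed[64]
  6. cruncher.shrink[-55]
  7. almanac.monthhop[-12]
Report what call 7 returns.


Answer: 2117-12-18

Derivation:
# 1. gauge.express(v='-79/4', u_from='kg', u_to='g') == -19750
# 2. gauge.express(v='-14', u_from='C', u_to='K') == 5183/20
# 3. almanac.markday(d='2119-01-18') == 2119-01-18
# 4. almanac.monthhop(n='-1') == 2118-12-18
# 5. cruncher.seed(x='64') == 64
# 6. cruncher.shrink(x='-55') == 119
# 7. almanac.monthhop(n='-12') == 2117-12-18


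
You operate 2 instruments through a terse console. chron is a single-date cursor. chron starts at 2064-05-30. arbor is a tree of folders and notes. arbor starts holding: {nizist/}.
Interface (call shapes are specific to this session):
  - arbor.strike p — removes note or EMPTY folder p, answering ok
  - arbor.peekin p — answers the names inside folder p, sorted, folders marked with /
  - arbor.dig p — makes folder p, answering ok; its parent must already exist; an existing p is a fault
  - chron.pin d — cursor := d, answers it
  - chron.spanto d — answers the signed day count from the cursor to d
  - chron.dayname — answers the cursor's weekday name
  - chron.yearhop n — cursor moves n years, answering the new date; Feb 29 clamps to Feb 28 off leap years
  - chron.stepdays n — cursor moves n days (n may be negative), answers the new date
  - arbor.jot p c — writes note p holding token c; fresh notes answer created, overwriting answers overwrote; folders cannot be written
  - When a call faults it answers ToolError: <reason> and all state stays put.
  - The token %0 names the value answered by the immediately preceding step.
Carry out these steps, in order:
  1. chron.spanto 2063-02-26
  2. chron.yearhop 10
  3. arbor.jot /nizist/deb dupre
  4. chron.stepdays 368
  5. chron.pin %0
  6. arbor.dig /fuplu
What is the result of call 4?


// 1. spanto(d: 2063-02-26) : -459
// 2. yearhop(n: 10) : 2074-05-30
// 3. jot(p: /nizist/deb, c: dupre) : created
// 4. stepdays(n: 368) : 2075-06-02
// 5. pin(d: %0) : 2075-06-02
// 6. dig(p: /fuplu) : ok

Answer: 2075-06-02


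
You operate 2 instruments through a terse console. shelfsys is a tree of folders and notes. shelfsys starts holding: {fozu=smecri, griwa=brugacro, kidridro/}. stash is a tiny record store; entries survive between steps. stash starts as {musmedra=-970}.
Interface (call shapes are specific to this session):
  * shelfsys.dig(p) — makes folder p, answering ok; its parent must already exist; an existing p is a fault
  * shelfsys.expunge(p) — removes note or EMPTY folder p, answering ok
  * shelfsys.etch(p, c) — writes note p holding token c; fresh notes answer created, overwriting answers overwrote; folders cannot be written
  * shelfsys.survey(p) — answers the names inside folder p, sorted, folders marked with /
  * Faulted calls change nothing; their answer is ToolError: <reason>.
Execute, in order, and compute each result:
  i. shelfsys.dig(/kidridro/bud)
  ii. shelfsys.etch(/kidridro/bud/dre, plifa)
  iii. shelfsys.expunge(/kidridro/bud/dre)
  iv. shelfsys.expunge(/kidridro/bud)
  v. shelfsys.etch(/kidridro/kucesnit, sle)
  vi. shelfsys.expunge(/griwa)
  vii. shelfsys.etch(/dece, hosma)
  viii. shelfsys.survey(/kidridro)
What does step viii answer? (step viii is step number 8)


>> dig(p='/kidridro/bud')
<< ok
>> etch(p='/kidridro/bud/dre', c='plifa')
<< created
>> expunge(p='/kidridro/bud/dre')
<< ok
>> expunge(p='/kidridro/bud')
<< ok
>> etch(p='/kidridro/kucesnit', c='sle')
<< created
>> expunge(p='/griwa')
<< ok
>> etch(p='/dece', c='hosma')
<< created
>> survey(p='/kidridro')
<< [kucesnit]

Answer: [kucesnit]


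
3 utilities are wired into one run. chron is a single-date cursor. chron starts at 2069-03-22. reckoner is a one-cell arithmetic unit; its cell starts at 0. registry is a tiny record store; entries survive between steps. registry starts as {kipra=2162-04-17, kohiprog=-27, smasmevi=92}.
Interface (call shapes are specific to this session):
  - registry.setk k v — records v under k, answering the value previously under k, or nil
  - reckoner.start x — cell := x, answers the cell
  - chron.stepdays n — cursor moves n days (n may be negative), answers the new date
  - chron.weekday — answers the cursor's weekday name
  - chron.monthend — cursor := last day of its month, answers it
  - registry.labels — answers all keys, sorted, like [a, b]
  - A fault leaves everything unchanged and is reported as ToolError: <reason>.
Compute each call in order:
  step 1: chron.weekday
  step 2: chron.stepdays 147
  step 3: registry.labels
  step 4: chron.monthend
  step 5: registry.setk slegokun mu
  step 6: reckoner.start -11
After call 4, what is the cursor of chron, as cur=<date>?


;; chron.weekday() == Friday
;; chron.stepdays(n='147') == 2069-08-16
;; registry.labels() == [kipra, kohiprog, smasmevi]
;; chron.monthend() == 2069-08-31
;; registry.setk(k='slegokun', v='mu') == nil
;; reckoner.start(x='-11') == -11

Answer: cur=2069-08-31


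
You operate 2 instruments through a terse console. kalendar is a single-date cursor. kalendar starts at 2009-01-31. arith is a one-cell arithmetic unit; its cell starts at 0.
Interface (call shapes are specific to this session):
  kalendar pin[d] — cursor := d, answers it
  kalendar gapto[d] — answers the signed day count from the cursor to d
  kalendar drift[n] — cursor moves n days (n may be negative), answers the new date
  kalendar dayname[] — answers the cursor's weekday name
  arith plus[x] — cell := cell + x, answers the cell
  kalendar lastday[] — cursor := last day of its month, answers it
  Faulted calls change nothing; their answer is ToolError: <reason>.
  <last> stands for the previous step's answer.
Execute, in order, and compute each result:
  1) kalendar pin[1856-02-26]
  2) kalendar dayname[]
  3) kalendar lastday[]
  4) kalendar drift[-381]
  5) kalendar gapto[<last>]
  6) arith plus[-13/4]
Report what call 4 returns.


% kalendar pin d=1856-02-26
:: 1856-02-26
% kalendar dayname
:: Tuesday
% kalendar lastday
:: 1856-02-29
% kalendar drift n=-381
:: 1855-02-13
% kalendar gapto d=<last>
:: 0
% arith plus x=-13/4
:: -13/4

Answer: 1855-02-13


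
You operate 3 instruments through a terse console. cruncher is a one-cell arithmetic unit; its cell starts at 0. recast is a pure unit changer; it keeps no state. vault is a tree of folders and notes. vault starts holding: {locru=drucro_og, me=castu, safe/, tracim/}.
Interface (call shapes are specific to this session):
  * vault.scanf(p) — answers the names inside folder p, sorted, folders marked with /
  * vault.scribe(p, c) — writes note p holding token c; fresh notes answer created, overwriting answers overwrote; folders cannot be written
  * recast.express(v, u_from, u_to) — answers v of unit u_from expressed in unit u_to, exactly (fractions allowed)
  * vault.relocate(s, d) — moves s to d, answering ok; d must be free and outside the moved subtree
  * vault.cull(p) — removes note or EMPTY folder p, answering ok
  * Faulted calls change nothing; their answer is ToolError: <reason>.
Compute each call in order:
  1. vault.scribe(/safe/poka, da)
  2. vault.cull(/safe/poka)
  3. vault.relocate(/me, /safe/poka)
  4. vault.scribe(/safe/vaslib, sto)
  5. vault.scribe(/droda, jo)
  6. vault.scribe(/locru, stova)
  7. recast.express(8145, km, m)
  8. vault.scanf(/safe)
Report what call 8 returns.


==> scribe(p='/safe/poka', c='da')
<== created
==> cull(p='/safe/poka')
<== ok
==> relocate(s='/me', d='/safe/poka')
<== ok
==> scribe(p='/safe/vaslib', c='sto')
<== created
==> scribe(p='/droda', c='jo')
<== created
==> scribe(p='/locru', c='stova')
<== overwrote
==> express(v='8145', u_from='km', u_to='m')
<== 8145000
==> scanf(p='/safe')
<== [poka, vaslib]

Answer: [poka, vaslib]


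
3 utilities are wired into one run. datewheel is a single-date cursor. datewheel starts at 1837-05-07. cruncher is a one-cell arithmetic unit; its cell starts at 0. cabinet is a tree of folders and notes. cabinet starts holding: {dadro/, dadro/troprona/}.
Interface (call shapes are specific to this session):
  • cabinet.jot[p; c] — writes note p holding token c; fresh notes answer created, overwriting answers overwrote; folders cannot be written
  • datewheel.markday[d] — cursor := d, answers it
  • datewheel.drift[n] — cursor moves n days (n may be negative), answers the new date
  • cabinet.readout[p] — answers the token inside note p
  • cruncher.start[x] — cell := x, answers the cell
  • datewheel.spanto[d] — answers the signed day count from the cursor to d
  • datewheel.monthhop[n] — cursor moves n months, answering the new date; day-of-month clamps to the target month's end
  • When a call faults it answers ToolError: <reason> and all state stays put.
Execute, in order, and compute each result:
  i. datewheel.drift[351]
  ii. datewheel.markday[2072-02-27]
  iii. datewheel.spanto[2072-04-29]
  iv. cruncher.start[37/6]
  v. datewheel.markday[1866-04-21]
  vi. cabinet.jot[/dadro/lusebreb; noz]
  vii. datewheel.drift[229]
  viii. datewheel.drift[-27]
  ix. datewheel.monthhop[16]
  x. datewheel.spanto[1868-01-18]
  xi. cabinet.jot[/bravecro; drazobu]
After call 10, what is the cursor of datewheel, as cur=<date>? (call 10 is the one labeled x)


Step: datewheel.drift[n='351']
Result: 1838-04-23
Step: datewheel.markday[d='2072-02-27']
Result: 2072-02-27
Step: datewheel.spanto[d='2072-04-29']
Result: 62
Step: cruncher.start[x='37/6']
Result: 37/6
Step: datewheel.markday[d='1866-04-21']
Result: 1866-04-21
Step: cabinet.jot[p='/dadro/lusebreb'; c='noz']
Result: created
Step: datewheel.drift[n='229']
Result: 1866-12-06
Step: datewheel.drift[n='-27']
Result: 1866-11-09
Step: datewheel.monthhop[n='16']
Result: 1868-03-09
Step: datewheel.spanto[d='1868-01-18']
Result: -51
Step: cabinet.jot[p='/bravecro'; c='drazobu']
Result: created

Answer: cur=1868-03-09


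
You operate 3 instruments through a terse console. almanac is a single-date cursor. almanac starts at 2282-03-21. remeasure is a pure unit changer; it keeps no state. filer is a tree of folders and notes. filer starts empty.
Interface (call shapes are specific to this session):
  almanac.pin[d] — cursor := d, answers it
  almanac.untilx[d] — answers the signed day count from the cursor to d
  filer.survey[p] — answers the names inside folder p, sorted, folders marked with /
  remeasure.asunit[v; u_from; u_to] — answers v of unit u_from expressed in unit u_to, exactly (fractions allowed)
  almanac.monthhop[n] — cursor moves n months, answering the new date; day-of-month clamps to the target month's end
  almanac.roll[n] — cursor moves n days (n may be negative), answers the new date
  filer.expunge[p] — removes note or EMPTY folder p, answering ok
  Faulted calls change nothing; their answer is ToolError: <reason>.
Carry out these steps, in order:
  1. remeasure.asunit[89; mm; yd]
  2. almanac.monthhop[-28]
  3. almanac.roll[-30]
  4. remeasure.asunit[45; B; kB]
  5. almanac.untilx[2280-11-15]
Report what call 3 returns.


> asunit v=89 u_from=mm u_to=yd
  445/4572
> monthhop n=-28
  2279-11-21
> roll n=-30
  2279-10-22
> asunit v=45 u_from=B u_to=kB
  9/200
> untilx d=2280-11-15
  390

Answer: 2279-10-22


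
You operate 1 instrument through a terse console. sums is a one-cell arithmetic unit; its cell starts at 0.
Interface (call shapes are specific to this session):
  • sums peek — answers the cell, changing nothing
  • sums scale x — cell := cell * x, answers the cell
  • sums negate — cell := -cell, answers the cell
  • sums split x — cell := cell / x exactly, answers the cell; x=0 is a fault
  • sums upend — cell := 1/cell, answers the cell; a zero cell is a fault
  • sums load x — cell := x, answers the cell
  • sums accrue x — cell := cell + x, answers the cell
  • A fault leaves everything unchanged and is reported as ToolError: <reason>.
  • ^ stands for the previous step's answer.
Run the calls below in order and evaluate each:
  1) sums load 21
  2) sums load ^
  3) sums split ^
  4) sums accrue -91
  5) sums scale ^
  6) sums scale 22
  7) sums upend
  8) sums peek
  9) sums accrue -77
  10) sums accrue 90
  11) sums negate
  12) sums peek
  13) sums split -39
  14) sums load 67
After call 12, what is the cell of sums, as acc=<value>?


Answer: acc=-2316601/178200

Derivation:
>> sums load(x=21)
<< 21
>> sums load(x=^)
<< 21
>> sums split(x=^)
<< 1
>> sums accrue(x=-91)
<< -90
>> sums scale(x=^)
<< 8100
>> sums scale(x=22)
<< 178200
>> sums upend()
<< 1/178200
>> sums peek()
<< 1/178200
>> sums accrue(x=-77)
<< -13721399/178200
>> sums accrue(x=90)
<< 2316601/178200
>> sums negate()
<< -2316601/178200
>> sums peek()
<< -2316601/178200
>> sums split(x=-39)
<< 2316601/6949800
>> sums load(x=67)
<< 67


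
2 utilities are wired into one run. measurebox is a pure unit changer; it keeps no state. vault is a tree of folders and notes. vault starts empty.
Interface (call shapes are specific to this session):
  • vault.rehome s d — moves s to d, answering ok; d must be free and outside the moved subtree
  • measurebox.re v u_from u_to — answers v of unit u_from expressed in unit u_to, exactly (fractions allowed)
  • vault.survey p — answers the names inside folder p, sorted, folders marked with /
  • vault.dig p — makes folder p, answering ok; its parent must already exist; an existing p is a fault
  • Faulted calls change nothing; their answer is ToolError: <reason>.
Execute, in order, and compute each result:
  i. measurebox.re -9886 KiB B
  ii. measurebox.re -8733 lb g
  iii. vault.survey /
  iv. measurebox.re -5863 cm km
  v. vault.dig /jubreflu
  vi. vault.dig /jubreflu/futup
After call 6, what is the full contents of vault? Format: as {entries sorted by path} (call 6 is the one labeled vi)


Answer: {jubreflu/, jubreflu/futup/}

Derivation:
Calling measurebox.re(-9886, KiB, B), and get -10123264.
I try measurebox.re(-8733, lb, g), giving -396122216721/100000.
Calling vault.survey(/), — result: [].
Using measurebox.re(-5863, cm, km), which returns -5863/100000.
Calling vault.dig(/jubreflu), yielding ok.
I invoke vault.dig(/jubreflu/futup), which returns ok.


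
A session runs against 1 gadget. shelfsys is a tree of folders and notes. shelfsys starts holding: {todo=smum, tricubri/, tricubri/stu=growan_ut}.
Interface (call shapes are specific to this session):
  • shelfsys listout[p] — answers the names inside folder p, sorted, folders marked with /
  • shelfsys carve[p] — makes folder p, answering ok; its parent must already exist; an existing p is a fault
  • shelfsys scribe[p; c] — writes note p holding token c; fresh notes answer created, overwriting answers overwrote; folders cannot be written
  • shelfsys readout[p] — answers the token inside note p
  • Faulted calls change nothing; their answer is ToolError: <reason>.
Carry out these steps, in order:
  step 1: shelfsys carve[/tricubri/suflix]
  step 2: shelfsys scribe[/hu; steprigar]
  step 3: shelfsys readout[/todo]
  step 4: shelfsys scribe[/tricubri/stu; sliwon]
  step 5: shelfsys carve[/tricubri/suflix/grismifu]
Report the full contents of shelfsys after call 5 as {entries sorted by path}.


# shelfsys carve(p=/tricubri/suflix) => ok
# shelfsys scribe(p=/hu, c=steprigar) => created
# shelfsys readout(p=/todo) => smum
# shelfsys scribe(p=/tricubri/stu, c=sliwon) => overwrote
# shelfsys carve(p=/tricubri/suflix/grismifu) => ok

Answer: {hu=steprigar, todo=smum, tricubri/, tricubri/stu=sliwon, tricubri/suflix/, tricubri/suflix/grismifu/}


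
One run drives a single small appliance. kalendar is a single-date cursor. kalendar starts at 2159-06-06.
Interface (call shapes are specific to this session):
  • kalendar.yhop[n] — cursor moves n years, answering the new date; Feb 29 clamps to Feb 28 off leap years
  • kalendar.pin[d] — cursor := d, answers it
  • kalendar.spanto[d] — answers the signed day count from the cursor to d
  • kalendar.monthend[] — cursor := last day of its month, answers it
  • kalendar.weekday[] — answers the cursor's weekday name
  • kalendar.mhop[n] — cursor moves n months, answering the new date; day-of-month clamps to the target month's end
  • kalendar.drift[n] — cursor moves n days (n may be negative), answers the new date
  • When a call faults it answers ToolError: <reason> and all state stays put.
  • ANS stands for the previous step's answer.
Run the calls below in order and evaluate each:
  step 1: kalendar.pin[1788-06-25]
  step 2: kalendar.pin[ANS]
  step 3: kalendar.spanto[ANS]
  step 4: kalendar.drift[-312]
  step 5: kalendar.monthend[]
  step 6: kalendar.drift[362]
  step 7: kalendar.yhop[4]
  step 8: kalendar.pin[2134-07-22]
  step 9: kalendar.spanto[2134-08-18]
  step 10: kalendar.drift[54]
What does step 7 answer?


Act: pin[d=1788-06-25]
Obs: 1788-06-25
Act: pin[d=ANS]
Obs: 1788-06-25
Act: spanto[d=ANS]
Obs: 0
Act: drift[n=-312]
Obs: 1787-08-18
Act: monthend[]
Obs: 1787-08-31
Act: drift[n=362]
Obs: 1788-08-27
Act: yhop[n=4]
Obs: 1792-08-27
Act: pin[d=2134-07-22]
Obs: 2134-07-22
Act: spanto[d=2134-08-18]
Obs: 27
Act: drift[n=54]
Obs: 2134-09-14

Answer: 1792-08-27


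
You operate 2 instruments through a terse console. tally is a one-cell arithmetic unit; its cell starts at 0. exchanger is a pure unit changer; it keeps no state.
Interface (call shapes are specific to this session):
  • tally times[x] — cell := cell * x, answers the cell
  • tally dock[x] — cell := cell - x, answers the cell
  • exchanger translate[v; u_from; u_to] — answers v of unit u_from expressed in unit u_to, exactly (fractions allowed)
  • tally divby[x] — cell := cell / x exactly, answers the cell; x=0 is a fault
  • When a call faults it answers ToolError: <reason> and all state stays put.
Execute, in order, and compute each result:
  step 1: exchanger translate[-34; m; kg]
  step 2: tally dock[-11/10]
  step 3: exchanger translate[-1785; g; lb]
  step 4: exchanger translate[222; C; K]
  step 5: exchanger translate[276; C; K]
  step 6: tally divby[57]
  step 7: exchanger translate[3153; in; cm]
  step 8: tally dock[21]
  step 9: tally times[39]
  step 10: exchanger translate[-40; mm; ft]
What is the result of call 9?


[in] exchanger translate v=-34 u_from=m u_to=kg
  ToolError: incompatible units
[in] tally dock x=-11/10
  11/10
[in] exchanger translate v=-1785 u_from=g u_to=lb
  -25500000/6479891
[in] exchanger translate v=222 u_from=C u_to=K
  9903/20
[in] exchanger translate v=276 u_from=C u_to=K
  10983/20
[in] tally divby x=57
  11/570
[in] exchanger translate v=3153 u_from=in u_to=cm
  400431/50
[in] tally dock x=21
  -11959/570
[in] tally times x=39
  -155467/190
[in] exchanger translate v=-40 u_from=mm u_to=ft
  -50/381

Answer: -155467/190


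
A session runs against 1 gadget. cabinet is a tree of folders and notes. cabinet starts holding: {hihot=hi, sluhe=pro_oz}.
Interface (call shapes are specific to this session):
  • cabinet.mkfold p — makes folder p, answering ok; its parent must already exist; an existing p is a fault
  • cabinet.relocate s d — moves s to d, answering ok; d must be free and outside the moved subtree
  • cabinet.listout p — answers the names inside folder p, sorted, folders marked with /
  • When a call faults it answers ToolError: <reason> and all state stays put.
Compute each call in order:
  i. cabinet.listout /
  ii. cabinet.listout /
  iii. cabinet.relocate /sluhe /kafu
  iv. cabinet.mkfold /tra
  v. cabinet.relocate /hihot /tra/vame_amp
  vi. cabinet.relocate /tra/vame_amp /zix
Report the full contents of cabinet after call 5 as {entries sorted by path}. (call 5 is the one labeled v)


-- 1. cabinet.listout(p=/) ~> [hihot, sluhe]
-- 2. cabinet.listout(p=/) ~> [hihot, sluhe]
-- 3. cabinet.relocate(s=/sluhe, d=/kafu) ~> ok
-- 4. cabinet.mkfold(p=/tra) ~> ok
-- 5. cabinet.relocate(s=/hihot, d=/tra/vame_amp) ~> ok
-- 6. cabinet.relocate(s=/tra/vame_amp, d=/zix) ~> ok

Answer: {kafu=pro_oz, tra/, tra/vame_amp=hi}


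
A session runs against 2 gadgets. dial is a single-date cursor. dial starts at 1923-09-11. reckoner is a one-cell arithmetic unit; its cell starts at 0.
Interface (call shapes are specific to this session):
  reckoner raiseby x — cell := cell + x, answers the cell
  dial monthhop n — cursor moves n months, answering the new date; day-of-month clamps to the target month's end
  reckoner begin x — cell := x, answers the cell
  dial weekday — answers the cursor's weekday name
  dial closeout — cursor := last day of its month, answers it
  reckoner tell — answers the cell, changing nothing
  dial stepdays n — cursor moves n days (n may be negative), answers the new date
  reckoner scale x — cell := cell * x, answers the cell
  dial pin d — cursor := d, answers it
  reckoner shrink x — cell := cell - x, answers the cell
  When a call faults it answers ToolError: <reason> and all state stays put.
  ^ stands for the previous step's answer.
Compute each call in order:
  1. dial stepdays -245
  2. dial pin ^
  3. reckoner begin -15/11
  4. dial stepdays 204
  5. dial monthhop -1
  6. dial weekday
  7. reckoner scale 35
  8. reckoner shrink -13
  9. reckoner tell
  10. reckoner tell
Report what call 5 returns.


-- 1. dial stepdays(n='-245') ~> 1923-01-09
-- 2. dial pin(d='^') ~> 1923-01-09
-- 3. reckoner begin(x='-15/11') ~> -15/11
-- 4. dial stepdays(n='204') ~> 1923-08-01
-- 5. dial monthhop(n='-1') ~> 1923-07-01
-- 6. dial weekday() ~> Sunday
-- 7. reckoner scale(x='35') ~> -525/11
-- 8. reckoner shrink(x='-13') ~> -382/11
-- 9. reckoner tell() ~> -382/11
-- 10. reckoner tell() ~> -382/11

Answer: 1923-07-01


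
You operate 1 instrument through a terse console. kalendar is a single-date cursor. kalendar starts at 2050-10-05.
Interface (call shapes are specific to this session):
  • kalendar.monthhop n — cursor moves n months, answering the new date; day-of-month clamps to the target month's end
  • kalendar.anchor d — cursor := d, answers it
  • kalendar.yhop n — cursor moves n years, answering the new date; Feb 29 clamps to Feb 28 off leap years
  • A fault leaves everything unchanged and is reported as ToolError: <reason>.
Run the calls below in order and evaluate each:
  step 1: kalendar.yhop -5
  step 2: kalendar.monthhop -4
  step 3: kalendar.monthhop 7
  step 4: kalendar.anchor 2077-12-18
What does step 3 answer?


Answer: 2046-01-05

Derivation:
Do: kalendar.yhop[n: -5]
See: 2045-10-05
Do: kalendar.monthhop[n: -4]
See: 2045-06-05
Do: kalendar.monthhop[n: 7]
See: 2046-01-05
Do: kalendar.anchor[d: 2077-12-18]
See: 2077-12-18


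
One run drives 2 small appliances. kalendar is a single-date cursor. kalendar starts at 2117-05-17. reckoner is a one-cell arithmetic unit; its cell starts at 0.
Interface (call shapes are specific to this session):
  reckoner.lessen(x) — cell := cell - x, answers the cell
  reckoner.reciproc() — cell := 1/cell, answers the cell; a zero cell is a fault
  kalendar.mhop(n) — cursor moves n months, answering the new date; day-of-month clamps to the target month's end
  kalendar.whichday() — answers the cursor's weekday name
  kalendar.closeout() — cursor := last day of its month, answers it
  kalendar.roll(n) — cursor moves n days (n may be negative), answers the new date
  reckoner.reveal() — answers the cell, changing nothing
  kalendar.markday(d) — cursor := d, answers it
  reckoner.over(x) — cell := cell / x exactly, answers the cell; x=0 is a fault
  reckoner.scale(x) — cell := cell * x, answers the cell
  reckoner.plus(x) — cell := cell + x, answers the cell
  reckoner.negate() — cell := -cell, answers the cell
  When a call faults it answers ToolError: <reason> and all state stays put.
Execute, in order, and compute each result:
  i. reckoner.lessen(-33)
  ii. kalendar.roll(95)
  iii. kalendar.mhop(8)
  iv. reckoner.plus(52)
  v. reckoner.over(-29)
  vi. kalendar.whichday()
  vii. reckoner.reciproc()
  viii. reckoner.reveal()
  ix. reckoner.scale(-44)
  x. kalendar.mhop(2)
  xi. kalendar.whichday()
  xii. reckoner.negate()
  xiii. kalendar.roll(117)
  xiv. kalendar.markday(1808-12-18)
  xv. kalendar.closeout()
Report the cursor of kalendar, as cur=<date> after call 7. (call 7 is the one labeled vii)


Answer: cur=2118-04-20

Derivation:
→ reckoner.lessen(x: -33)
← 33
→ kalendar.roll(n: 95)
← 2117-08-20
→ kalendar.mhop(n: 8)
← 2118-04-20
→ reckoner.plus(x: 52)
← 85
→ reckoner.over(x: -29)
← -85/29
→ kalendar.whichday()
← Wednesday
→ reckoner.reciproc()
← -29/85
→ reckoner.reveal()
← -29/85
→ reckoner.scale(x: -44)
← 1276/85
→ kalendar.mhop(n: 2)
← 2118-06-20
→ kalendar.whichday()
← Monday
→ reckoner.negate()
← -1276/85
→ kalendar.roll(n: 117)
← 2118-10-15
→ kalendar.markday(d: 1808-12-18)
← 1808-12-18
→ kalendar.closeout()
← 1808-12-31


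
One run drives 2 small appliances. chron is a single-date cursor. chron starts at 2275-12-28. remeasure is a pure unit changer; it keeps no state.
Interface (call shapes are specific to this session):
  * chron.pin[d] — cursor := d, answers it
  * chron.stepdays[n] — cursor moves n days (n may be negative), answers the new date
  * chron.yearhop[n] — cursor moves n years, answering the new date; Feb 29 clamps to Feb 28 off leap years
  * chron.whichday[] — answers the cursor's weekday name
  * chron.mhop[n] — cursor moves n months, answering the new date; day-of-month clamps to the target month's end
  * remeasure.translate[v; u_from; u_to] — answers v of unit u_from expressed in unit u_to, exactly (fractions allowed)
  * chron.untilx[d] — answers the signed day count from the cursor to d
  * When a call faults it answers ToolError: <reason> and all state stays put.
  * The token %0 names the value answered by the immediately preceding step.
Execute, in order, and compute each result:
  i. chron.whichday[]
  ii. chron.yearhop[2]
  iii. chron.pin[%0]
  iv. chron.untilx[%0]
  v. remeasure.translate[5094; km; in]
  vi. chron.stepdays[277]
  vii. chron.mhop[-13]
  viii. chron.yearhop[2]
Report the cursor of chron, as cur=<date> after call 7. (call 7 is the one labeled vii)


Answer: cur=2277-09-01

Derivation:
% chron.whichday
:: Tuesday
% chron.yearhop n=2
:: 2277-12-28
% chron.pin d=%0
:: 2277-12-28
% chron.untilx d=%0
:: 0
% remeasure.translate v=5094 u_from=km u_to=in
:: 25470000000/127
% chron.stepdays n=277
:: 2278-10-01
% chron.mhop n=-13
:: 2277-09-01
% chron.yearhop n=2
:: 2279-09-01


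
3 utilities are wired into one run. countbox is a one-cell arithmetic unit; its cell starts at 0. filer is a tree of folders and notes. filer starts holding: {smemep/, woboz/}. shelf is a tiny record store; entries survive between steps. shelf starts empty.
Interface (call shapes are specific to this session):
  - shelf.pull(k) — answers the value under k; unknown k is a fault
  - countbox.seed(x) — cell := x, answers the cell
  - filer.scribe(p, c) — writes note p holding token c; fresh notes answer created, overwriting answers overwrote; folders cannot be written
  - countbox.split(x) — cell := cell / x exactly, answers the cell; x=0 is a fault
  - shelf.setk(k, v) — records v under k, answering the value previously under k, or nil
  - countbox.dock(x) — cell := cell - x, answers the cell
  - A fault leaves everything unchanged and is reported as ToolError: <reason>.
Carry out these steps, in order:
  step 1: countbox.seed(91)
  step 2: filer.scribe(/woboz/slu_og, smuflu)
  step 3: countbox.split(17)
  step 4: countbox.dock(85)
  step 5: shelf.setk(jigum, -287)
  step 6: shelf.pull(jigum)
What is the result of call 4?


==> countbox.seed(x→91)
<== 91
==> filer.scribe(p→/woboz/slu_og, c→smuflu)
<== created
==> countbox.split(x→17)
<== 91/17
==> countbox.dock(x→85)
<== -1354/17
==> shelf.setk(k→jigum, v→-287)
<== nil
==> shelf.pull(k→jigum)
<== -287

Answer: -1354/17


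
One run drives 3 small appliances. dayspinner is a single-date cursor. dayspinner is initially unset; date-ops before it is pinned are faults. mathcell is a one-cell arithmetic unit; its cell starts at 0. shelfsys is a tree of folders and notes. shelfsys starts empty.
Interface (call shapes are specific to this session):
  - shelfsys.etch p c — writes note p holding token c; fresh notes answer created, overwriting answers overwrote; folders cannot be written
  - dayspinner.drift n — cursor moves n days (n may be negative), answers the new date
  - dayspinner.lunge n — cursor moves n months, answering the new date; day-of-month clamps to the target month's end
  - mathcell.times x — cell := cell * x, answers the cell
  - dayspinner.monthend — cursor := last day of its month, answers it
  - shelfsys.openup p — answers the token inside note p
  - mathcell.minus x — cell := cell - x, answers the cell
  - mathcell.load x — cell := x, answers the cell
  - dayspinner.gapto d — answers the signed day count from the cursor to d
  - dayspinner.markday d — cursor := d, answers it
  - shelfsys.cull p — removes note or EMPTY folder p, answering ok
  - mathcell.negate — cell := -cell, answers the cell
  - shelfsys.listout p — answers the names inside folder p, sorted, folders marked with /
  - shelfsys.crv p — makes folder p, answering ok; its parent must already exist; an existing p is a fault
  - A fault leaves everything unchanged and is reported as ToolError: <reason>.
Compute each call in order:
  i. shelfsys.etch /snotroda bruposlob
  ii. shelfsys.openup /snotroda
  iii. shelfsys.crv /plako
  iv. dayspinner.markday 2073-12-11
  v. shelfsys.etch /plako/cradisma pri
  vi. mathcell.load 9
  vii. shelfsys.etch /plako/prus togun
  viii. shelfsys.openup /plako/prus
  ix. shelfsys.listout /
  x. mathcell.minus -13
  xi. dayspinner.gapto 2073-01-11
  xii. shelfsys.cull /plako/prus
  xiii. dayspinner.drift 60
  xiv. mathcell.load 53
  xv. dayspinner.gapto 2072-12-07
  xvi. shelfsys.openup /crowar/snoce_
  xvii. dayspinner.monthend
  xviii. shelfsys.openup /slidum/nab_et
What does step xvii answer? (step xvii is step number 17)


Do: shelfsys.etch[p→/snotroda; c→bruposlob]
See: created
Do: shelfsys.openup[p→/snotroda]
See: bruposlob
Do: shelfsys.crv[p→/plako]
See: ok
Do: dayspinner.markday[d→2073-12-11]
See: 2073-12-11
Do: shelfsys.etch[p→/plako/cradisma; c→pri]
See: created
Do: mathcell.load[x→9]
See: 9
Do: shelfsys.etch[p→/plako/prus; c→togun]
See: created
Do: shelfsys.openup[p→/plako/prus]
See: togun
Do: shelfsys.listout[p→/]
See: [plako/, snotroda]
Do: mathcell.minus[x→-13]
See: 22
Do: dayspinner.gapto[d→2073-01-11]
See: -334
Do: shelfsys.cull[p→/plako/prus]
See: ok
Do: dayspinner.drift[n→60]
See: 2074-02-09
Do: mathcell.load[x→53]
See: 53
Do: dayspinner.gapto[d→2072-12-07]
See: -429
Do: shelfsys.openup[p→/crowar/snoce_]
See: ToolError: not found
Do: dayspinner.monthend[]
See: 2074-02-28
Do: shelfsys.openup[p→/slidum/nab_et]
See: ToolError: not found

Answer: 2074-02-28


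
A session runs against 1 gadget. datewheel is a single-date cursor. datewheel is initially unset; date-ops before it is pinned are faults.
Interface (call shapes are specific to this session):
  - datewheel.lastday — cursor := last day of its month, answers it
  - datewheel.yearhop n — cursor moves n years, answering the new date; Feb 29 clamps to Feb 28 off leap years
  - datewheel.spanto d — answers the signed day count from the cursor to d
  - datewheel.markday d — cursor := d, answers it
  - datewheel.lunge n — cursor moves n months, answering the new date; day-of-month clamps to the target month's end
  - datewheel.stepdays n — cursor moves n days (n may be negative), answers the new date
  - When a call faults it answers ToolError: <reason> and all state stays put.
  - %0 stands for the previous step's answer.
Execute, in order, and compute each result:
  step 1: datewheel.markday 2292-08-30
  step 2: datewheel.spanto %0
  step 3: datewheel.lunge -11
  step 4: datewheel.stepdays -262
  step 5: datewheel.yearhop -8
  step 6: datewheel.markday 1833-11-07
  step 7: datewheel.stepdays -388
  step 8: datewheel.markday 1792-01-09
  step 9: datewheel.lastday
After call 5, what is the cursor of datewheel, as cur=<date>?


Answer: cur=2283-01-11

Derivation:
I invoke datewheel.markday with 2292-08-30, which returns 2292-08-30.
I call datewheel.spanto with %0: 0.
Invoking datewheel.lunge with -11, — result: 2291-09-30.
Next I call datewheel.stepdays with -262: 2291-01-11.
I invoke datewheel.yearhop with -8, and observe 2283-01-11.
Then datewheel.markday with 1833-11-07, → 1833-11-07.
I invoke datewheel.stepdays with -388, and observe 1832-10-15.
I try datewheel.markday with 1792-01-09, and observe 1792-01-09.
I use datewheel.lastday(), which returns 1792-01-31.


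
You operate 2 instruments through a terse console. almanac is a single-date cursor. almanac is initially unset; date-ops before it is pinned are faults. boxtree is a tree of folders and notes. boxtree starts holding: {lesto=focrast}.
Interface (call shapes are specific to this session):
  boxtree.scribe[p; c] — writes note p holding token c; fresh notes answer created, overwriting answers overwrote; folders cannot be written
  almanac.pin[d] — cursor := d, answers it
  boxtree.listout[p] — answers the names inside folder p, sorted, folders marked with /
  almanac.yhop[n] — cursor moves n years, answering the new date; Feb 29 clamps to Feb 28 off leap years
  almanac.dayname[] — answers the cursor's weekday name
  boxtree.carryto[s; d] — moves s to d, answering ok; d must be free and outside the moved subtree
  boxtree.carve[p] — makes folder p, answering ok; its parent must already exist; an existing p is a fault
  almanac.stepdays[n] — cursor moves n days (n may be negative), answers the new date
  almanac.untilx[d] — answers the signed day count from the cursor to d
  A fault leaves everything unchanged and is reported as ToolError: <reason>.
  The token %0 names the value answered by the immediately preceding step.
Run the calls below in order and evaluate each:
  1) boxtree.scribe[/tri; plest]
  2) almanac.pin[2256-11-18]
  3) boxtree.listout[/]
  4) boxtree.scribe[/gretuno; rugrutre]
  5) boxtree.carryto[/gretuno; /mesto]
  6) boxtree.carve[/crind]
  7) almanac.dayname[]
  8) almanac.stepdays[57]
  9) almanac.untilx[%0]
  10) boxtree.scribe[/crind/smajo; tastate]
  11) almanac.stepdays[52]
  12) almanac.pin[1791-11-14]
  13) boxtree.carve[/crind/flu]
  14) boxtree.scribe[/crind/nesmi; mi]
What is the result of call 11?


Answer: 2257-03-07

Derivation:
Next I call boxtree.scribe(p=/tri, c=plest), — result: created.
I use almanac.pin(d=2256-11-18), and get 2256-11-18.
I invoke boxtree.listout(p=/): [lesto, tri].
I use boxtree.scribe(p=/gretuno, c=rugrutre): created.
I try boxtree.carryto(s=/gretuno, d=/mesto), — result: ok.
I invoke boxtree.carve(p=/crind), and see ok.
I use almanac.dayname, — result: Tuesday.
I call almanac.stepdays(n=57), giving 2257-01-14.
Now I run almanac.untilx(d=%0), — result: 0.
I invoke boxtree.scribe(p=/crind/smajo, c=tastate), yielding created.
Calling almanac.stepdays(n=52), giving 2257-03-07.
I call almanac.pin(d=1791-11-14), and see 1791-11-14.
I run boxtree.carve(p=/crind/flu), giving ok.
Next I call boxtree.scribe(p=/crind/nesmi, c=mi), → created.


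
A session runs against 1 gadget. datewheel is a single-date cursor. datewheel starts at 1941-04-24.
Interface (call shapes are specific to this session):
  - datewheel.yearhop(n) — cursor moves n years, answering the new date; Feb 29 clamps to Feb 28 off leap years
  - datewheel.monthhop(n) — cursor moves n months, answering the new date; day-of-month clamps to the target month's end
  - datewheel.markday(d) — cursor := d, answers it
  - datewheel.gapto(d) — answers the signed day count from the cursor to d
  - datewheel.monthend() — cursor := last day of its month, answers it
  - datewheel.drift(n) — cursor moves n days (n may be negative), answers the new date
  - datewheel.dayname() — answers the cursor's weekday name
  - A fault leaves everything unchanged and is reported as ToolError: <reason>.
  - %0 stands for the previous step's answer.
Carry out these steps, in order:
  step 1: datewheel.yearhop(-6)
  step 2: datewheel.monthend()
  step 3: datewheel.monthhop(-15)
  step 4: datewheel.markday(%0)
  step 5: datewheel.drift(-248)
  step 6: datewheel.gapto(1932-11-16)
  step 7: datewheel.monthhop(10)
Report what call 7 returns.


-- 1. yearhop(n='-6') : 1935-04-24
-- 2. monthend() : 1935-04-30
-- 3. monthhop(n='-15') : 1934-01-30
-- 4. markday(d='%0') : 1934-01-30
-- 5. drift(n='-248') : 1933-05-27
-- 6. gapto(d='1932-11-16') : -192
-- 7. monthhop(n='10') : 1934-03-27

Answer: 1934-03-27
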